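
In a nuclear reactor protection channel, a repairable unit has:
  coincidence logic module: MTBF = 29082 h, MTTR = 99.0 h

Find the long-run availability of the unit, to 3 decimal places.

A(coincidence logic module) = MTBF/(MTBF+MTTR) = 29082/(29082+99.0) = 0.997

0.997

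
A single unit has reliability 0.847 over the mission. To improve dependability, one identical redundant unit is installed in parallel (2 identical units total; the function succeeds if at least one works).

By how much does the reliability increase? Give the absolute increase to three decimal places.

R_before = 0.847
R_after = 1 − (1 − 0.847)^2 = 0.977
ΔR = 0.977 − 0.847 = 0.130

0.130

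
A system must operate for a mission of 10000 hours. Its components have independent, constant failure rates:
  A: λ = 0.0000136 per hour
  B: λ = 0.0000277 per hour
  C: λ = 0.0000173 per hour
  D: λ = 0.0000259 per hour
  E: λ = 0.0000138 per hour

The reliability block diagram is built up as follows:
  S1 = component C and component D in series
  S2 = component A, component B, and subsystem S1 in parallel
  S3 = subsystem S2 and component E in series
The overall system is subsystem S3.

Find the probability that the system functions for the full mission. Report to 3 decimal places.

0.862

R(A) = exp(−0.0000136 × 10000) = 0.87284
R(B) = exp(−0.0000277 × 10000) = 0.75805
R(C) = exp(−0.0000173 × 10000) = 0.84114
R(D) = exp(−0.0000259 × 10000) = 0.77182
R(E) = exp(−0.0000138 × 10000) = 0.87110
Series (C and D): 0.84114 × 0.77182 = 0.64921
Parallel (A, B, and [0.64921]): 1 − (1 − 0.87284)(1 − 0.75805)(1 − 0.64921) = 0.98921
Series ([0.98921] and E): 0.98921 × 0.87110 = 0.862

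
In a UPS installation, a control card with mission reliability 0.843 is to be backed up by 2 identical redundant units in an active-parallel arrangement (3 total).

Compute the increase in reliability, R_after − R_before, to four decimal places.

0.1531

R_before = 0.843
R_after = 1 − (1 − 0.843)^3 = 0.9961
ΔR = 0.9961 − 0.843 = 0.1531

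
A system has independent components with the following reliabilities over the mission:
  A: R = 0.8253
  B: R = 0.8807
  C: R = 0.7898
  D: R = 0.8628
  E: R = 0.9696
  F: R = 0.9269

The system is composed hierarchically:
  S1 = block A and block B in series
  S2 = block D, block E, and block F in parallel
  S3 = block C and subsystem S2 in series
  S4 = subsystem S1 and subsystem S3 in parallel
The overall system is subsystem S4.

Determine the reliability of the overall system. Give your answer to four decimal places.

Series (A and B): 0.825300 × 0.880700 = 0.726842
Parallel (D, E, and F): 1 − (1 − 0.862800)(1 − 0.969600)(1 − 0.926900) = 0.999695
Series (C and [0.999695]): 0.789800 × 0.999695 = 0.789559
Parallel ([0.726842] and [0.789559]): 1 − (1 − 0.726842)(1 − 0.789559) = 0.9425

0.9425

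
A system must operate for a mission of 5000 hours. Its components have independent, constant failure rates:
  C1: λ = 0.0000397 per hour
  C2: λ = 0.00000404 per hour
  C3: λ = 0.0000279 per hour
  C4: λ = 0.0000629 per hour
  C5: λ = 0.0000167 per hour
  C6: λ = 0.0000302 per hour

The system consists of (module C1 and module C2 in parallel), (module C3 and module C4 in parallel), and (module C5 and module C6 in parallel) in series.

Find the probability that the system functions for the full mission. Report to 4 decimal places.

R(C1) = exp(−0.0000397 × 5000) = 0.819960
R(C2) = exp(−0.00000404 × 5000) = 0.980003
R(C3) = exp(−0.0000279 × 5000) = 0.869793
R(C4) = exp(−0.0000629 × 5000) = 0.730154
R(C5) = exp(−0.0000167 × 5000) = 0.919891
R(C6) = exp(−0.0000302 × 5000) = 0.859848
Parallel (C1 and C2): 1 − (1 − 0.819960)(1 − 0.980003) = 0.996400
Parallel (C3 and C4): 1 − (1 − 0.869793)(1 − 0.730154) = 0.964864
Parallel (C5 and C6): 1 − (1 − 0.919891)(1 − 0.859848) = 0.988773
Series ([0.996400], [0.964864], and [0.988773]): 0.996400 × 0.964864 × 0.988773 = 0.9506

0.9506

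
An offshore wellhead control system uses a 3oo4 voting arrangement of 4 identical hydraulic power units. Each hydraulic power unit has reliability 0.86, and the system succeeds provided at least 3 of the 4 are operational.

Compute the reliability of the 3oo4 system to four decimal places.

0.9032

R = Σ_{i=3}^{4} C(4,i) p^i (1−p)^{4−i} with p = 0.86
C(4,3)·0.86^3·0.14^1 = 0.356191
C(4,4)·0.86^4·0.14^0 = 0.547008
Sum = 0.9032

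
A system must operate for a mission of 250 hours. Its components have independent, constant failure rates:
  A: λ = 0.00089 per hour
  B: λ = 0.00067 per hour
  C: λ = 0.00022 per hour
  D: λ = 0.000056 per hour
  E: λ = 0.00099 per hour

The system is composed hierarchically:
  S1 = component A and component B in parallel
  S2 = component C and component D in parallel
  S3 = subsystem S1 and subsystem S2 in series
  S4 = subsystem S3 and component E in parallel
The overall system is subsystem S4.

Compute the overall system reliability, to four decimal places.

0.9931

R(A) = exp(−0.00089 × 250) = 0.800515
R(B) = exp(−0.00067 × 250) = 0.845777
R(C) = exp(−0.00022 × 250) = 0.946485
R(D) = exp(−0.000056 × 250) = 0.986098
R(E) = exp(−0.00099 × 250) = 0.780750
Parallel (A and B): 1 − (1 − 0.800515)(1 − 0.845777) = 0.969235
Parallel (C and D): 1 − (1 − 0.946485)(1 − 0.986098) = 0.999256
Series ([0.969235] and [0.999256]): 0.969235 × 0.999256 = 0.968514
Parallel ([0.968514] and E): 1 − (1 − 0.968514)(1 − 0.780750) = 0.9931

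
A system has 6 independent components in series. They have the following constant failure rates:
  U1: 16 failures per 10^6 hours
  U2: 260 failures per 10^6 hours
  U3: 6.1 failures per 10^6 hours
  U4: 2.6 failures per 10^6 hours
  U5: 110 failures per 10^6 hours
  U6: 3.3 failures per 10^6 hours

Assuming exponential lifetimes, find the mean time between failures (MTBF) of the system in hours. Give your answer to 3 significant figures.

2510

Series of exponential components: λ_sys = Σ λ_i
λ_sys = 0.000016 + 0.00026 + 0.0000061 + 0.0000026 + 0.00011 + 0.0000033 = 3.9800e-04 /h
MTBF = 1 / λ_sys = 2510 h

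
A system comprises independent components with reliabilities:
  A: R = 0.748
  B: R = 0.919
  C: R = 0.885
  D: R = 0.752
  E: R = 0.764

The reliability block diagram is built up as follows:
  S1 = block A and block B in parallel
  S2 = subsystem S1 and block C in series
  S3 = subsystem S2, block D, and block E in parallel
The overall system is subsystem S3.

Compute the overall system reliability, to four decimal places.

0.9922

Parallel (A and B): 1 − (1 − 0.748000)(1 − 0.919000) = 0.979588
Series ([0.979588] and C): 0.979588 × 0.885000 = 0.866935
Parallel ([0.866935], D, and E): 1 − (1 − 0.866935)(1 − 0.752000)(1 − 0.764000) = 0.9922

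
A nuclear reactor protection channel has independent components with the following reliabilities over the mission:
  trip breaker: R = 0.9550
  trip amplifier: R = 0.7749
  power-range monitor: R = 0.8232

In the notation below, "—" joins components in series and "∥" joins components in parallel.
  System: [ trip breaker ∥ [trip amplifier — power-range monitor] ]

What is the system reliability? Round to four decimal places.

Series (trip amplifier and power-range monitor): 0.774900 × 0.823200 = 0.637898
Parallel (trip breaker and [0.637898]): 1 − (1 − 0.955000)(1 − 0.637898) = 0.9837

0.9837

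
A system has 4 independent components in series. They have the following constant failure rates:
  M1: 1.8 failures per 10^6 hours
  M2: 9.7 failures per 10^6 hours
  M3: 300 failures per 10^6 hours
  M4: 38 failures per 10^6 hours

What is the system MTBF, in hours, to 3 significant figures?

Series of exponential components: λ_sys = Σ λ_i
λ_sys = 0.0000018 + 0.0000097 + 0.00030 + 0.000038 = 3.4950e-04 /h
MTBF = 1 / λ_sys = 2860 h

2860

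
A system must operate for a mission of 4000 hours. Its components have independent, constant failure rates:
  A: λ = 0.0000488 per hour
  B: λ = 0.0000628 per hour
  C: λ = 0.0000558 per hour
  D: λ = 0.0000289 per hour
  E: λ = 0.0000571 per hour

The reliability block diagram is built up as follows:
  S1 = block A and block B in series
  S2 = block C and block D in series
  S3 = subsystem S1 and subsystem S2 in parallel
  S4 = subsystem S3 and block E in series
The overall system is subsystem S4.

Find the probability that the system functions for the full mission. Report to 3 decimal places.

R(A) = exp(−0.0000488 × 4000) = 0.82267
R(B) = exp(−0.0000628 × 4000) = 0.77787
R(C) = exp(−0.0000558 × 4000) = 0.79995
R(D) = exp(−0.0000289 × 4000) = 0.89083
R(E) = exp(−0.0000571 × 4000) = 0.79581
Series (A and B): 0.82267 × 0.77787 = 0.63993
Series (C and D): 0.79995 × 0.89083 = 0.71262
Parallel ([0.63993] and [0.71262]): 1 − (1 − 0.63993)(1 − 0.71262) = 0.89652
Series ([0.89652] and E): 0.89652 × 0.79581 = 0.713

0.713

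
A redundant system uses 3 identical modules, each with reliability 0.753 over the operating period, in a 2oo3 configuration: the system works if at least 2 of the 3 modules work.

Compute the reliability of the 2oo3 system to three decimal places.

0.847

R = Σ_{i=2}^{3} C(3,i) p^i (1−p)^{3−i} with p = 0.753
C(3,2)·0.753^2·0.247^1 = 0.42015
C(3,3)·0.753^3·0.247^0 = 0.42696
Sum = 0.847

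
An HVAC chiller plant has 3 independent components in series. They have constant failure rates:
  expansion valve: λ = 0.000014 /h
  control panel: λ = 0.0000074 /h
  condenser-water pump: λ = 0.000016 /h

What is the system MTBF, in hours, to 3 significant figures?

26700

Series of exponential components: λ_sys = Σ λ_i
λ_sys = 0.000014 + 0.0000074 + 0.000016 = 3.7400e-05 /h
MTBF = 1 / λ_sys = 26700 h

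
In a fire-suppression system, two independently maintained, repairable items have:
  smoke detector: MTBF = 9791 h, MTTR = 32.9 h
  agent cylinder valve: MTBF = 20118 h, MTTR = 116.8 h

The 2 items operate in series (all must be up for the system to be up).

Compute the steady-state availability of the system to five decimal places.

0.99090

A(smoke detector) = MTBF/(MTBF+MTTR) = 9791/(9791+32.9) = 0.996651
A(agent cylinder valve) = MTBF/(MTBF+MTTR) = 20118/(20118+116.8) = 0.994228
Series availability: 0.996651 × 0.994228 = 0.99090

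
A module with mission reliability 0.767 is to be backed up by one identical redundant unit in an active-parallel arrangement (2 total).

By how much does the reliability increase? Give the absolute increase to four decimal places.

0.1787

R_before = 0.767
R_after = 1 − (1 − 0.767)^2 = 0.9457
ΔR = 0.9457 − 0.767 = 0.1787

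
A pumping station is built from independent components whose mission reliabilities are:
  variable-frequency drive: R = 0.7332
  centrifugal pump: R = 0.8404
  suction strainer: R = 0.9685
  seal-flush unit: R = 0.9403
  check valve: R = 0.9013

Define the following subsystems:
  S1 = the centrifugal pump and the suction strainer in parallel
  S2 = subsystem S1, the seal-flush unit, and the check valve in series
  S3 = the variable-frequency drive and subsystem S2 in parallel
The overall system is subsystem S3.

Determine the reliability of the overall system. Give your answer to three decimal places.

0.958

Parallel (centrifugal pump and suction strainer): 1 − (1 − 0.84040)(1 − 0.96850) = 0.99497
Series ([0.99497], seal-flush unit, and check valve): 0.99497 × 0.94030 × 0.90130 = 0.84323
Parallel (variable-frequency drive and [0.84323]): 1 − (1 − 0.73320)(1 − 0.84323) = 0.958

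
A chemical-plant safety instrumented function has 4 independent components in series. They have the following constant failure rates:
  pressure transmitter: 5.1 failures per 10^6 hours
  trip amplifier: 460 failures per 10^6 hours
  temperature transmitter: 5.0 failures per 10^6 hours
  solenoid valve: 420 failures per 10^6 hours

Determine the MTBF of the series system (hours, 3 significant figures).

1120

Series of exponential components: λ_sys = Σ λ_i
λ_sys = 0.0000051 + 0.00046 + 0.0000050 + 0.00042 = 8.9010e-04 /h
MTBF = 1 / λ_sys = 1120 h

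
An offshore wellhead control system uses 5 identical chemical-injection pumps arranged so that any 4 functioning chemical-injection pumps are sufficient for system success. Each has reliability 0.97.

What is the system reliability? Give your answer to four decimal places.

0.9915

R = Σ_{i=4}^{5} C(5,i) p^i (1−p)^{5−i} with p = 0.97
C(5,4)·0.97^4·0.03^1 = 0.132794
C(5,5)·0.97^5·0.03^0 = 0.858734
Sum = 0.9915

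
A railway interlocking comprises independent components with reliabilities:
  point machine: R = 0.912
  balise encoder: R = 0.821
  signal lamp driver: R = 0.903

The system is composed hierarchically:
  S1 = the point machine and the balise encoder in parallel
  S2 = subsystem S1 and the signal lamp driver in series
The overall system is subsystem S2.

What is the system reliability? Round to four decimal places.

0.8888

Parallel (point machine and balise encoder): 1 − (1 − 0.912000)(1 − 0.821000) = 0.984248
Series ([0.984248] and signal lamp driver): 0.984248 × 0.903000 = 0.8888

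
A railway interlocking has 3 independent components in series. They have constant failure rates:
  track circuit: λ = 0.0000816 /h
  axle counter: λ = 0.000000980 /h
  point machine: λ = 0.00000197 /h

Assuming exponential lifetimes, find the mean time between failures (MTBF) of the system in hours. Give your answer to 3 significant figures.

11800

Series of exponential components: λ_sys = Σ λ_i
λ_sys = 0.0000816 + 0.000000980 + 0.00000197 = 8.4550e-05 /h
MTBF = 1 / λ_sys = 11800 h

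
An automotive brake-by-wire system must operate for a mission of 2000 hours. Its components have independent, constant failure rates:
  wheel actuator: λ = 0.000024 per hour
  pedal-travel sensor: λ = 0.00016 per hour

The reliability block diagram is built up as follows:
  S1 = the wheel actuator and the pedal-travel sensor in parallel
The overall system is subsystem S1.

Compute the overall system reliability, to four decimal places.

0.9872

R(wheel actuator) = exp(−0.000024 × 2000) = 0.953134
R(pedal-travel sensor) = exp(−0.00016 × 2000) = 0.726149
Parallel (wheel actuator and pedal-travel sensor): 1 − (1 − 0.953134)(1 − 0.726149) = 0.9872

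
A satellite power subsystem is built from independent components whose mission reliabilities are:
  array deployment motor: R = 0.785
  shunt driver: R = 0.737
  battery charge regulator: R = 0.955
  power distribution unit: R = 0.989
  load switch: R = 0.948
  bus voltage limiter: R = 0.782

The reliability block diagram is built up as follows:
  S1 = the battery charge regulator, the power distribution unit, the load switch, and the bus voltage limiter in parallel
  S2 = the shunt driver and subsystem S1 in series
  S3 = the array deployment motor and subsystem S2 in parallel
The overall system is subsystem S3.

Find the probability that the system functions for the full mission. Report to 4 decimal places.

0.9435

Parallel (battery charge regulator, power distribution unit, load switch, and bus voltage limiter): 1 − (1 − 0.955000)(1 − 0.989000)(1 − 0.948000)(1 − 0.782000) = 0.999994
Series (shunt driver and [0.999994]): 0.737000 × 0.999994 = 0.736996
Parallel (array deployment motor and [0.736996]): 1 − (1 − 0.785000)(1 − 0.736996) = 0.9435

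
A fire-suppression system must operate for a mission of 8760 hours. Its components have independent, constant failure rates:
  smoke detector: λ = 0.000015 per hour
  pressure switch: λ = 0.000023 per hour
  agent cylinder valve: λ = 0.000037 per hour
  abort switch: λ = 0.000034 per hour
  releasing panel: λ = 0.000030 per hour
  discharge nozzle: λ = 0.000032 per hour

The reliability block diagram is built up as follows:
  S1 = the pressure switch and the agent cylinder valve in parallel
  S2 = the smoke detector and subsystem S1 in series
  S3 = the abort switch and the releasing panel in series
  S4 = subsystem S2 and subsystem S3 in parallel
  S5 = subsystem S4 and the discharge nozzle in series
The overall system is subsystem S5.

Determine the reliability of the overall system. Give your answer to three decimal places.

0.701

R(smoke detector) = exp(−0.000015 × 8760) = 0.87687
R(pressure switch) = exp(−0.000023 × 8760) = 0.81752
R(agent cylinder valve) = exp(−0.000037 × 8760) = 0.72316
R(abort switch) = exp(−0.000034 × 8760) = 0.74242
R(releasing panel) = exp(−0.000030 × 8760) = 0.76890
R(discharge nozzle) = exp(−0.000032 × 8760) = 0.75554
Parallel (pressure switch and agent cylinder valve): 1 − (1 − 0.81752)(1 − 0.72316) = 0.94948
Series (smoke detector and [0.94948]): 0.87687 × 0.94948 = 0.83257
Series (abort switch and releasing panel): 0.74242 × 0.76890 = 0.57085
Parallel ([0.83257] and [0.57085]): 1 − (1 − 0.83257)(1 − 0.57085) = 0.92815
Series ([0.92815] and discharge nozzle): 0.92815 × 0.75554 = 0.701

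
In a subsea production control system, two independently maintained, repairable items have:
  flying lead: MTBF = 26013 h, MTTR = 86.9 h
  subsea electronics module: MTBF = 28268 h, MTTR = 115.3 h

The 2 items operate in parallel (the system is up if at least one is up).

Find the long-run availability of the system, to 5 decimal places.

A(flying lead) = MTBF/(MTBF+MTTR) = 26013/(26013+86.9) = 0.996670
A(subsea electronics module) = MTBF/(MTBF+MTTR) = 28268/(28268+115.3) = 0.995938
Parallel availability: 1 − (1 − 0.996670)(1 − 0.995938) = 0.99999

0.99999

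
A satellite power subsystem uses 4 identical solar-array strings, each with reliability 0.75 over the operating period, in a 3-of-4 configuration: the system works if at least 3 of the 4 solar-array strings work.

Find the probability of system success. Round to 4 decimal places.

R = Σ_{i=3}^{4} C(4,i) p^i (1−p)^{4−i} with p = 0.75
C(4,3)·0.75^3·0.25^1 = 0.421875
C(4,4)·0.75^4·0.25^0 = 0.316406
Sum = 0.7383

0.7383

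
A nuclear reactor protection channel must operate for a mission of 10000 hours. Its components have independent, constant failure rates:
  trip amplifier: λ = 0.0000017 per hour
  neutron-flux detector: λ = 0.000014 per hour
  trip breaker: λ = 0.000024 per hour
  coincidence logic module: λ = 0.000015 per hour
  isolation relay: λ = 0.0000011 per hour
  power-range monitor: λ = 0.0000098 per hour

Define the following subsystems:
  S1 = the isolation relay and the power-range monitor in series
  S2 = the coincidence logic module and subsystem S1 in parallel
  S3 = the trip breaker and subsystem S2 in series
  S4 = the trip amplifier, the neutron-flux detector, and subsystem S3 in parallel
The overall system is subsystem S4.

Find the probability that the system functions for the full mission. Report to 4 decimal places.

0.9995

R(trip amplifier) = exp(−0.0000017 × 10000) = 0.983144
R(neutron-flux detector) = exp(−0.000014 × 10000) = 0.869358
R(trip breaker) = exp(−0.000024 × 10000) = 0.786628
R(coincidence logic module) = exp(−0.000015 × 10000) = 0.860708
R(isolation relay) = exp(−0.0000011 × 10000) = 0.989060
R(power-range monitor) = exp(−0.0000098 × 10000) = 0.906649
Series (isolation relay and power-range monitor): 0.989060 × 0.906649 = 0.896730
Parallel (coincidence logic module and [0.896730]): 1 − (1 − 0.860708)(1 − 0.896730) = 0.985615
Series (trip breaker and [0.985615]): 0.786628 × 0.985615 = 0.775312
Parallel (trip amplifier, neutron-flux detector, and [0.775312]): 1 − (1 − 0.983144)(1 − 0.869358)(1 − 0.775312) = 0.9995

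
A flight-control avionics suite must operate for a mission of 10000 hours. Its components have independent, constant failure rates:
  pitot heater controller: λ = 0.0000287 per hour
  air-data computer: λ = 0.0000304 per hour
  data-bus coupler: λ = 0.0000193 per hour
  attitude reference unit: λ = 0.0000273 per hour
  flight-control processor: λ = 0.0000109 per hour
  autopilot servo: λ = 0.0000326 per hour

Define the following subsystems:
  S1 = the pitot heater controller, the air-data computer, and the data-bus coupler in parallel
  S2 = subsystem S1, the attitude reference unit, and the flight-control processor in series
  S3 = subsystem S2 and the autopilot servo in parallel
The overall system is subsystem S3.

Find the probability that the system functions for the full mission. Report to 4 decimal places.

0.9095

R(pitot heater controller) = exp(−0.0000287 × 10000) = 0.750512
R(air-data computer) = exp(−0.0000304 × 10000) = 0.737861
R(data-bus coupler) = exp(−0.0000193 × 10000) = 0.824482
R(attitude reference unit) = exp(−0.0000273 × 10000) = 0.761093
R(flight-control processor) = exp(−0.0000109 × 10000) = 0.896730
R(autopilot servo) = exp(−0.0000326 × 10000) = 0.721805
Parallel (pitot heater controller, air-data computer, and data-bus coupler): 1 − (1 − 0.750512)(1 − 0.737861)(1 − 0.824482) = 0.988521
Series ([0.988521], attitude reference unit, and flight-control processor): 0.988521 × 0.761093 × 0.896730 = 0.674661
Parallel ([0.674661] and autopilot servo): 1 − (1 − 0.674661)(1 − 0.721805) = 0.9095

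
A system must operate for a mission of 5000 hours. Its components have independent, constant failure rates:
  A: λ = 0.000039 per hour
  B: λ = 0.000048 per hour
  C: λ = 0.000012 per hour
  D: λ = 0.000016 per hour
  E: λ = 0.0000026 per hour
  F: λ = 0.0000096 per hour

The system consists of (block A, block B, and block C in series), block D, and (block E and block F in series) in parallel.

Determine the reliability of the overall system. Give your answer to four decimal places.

0.9982

R(A) = exp(−0.000039 × 5000) = 0.822835
R(B) = exp(−0.000048 × 5000) = 0.786628
R(C) = exp(−0.000012 × 5000) = 0.941765
R(D) = exp(−0.000016 × 5000) = 0.923116
R(E) = exp(−0.0000026 × 5000) = 0.987084
R(F) = exp(−0.0000096 × 5000) = 0.953134
Series (A, B, and C): 0.822835 × 0.786628 × 0.941765 = 0.609572
Series (E and F): 0.987084 × 0.953134 = 0.940823
Parallel ([0.609572], D, and [0.940823]): 1 − (1 − 0.609572)(1 − 0.923116)(1 − 0.940823) = 0.9982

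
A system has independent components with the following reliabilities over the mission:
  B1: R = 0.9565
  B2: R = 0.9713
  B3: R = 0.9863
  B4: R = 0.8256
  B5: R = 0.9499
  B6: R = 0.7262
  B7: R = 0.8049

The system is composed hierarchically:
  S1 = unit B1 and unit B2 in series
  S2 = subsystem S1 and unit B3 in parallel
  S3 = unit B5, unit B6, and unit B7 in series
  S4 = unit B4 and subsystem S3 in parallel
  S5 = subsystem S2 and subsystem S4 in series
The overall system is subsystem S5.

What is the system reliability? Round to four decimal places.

0.9215

Series (B1 and B2): 0.956500 × 0.971300 = 0.929048
Parallel ([0.929048] and B3): 1 − (1 − 0.929048)(1 − 0.986300) = 0.999028
Series (B5, B6, and B7): 0.949900 × 0.726200 × 0.804900 = 0.555234
Parallel (B4 and [0.555234]): 1 − (1 − 0.825600)(1 − 0.555234) = 0.922433
Series ([0.999028] and [0.922433]): 0.999028 × 0.922433 = 0.9215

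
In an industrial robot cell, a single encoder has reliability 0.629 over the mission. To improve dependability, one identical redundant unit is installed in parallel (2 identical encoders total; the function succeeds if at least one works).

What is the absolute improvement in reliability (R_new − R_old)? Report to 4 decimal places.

0.2334

R_before = 0.629
R_after = 1 − (1 − 0.629)^2 = 0.8624
ΔR = 0.8624 − 0.629 = 0.2334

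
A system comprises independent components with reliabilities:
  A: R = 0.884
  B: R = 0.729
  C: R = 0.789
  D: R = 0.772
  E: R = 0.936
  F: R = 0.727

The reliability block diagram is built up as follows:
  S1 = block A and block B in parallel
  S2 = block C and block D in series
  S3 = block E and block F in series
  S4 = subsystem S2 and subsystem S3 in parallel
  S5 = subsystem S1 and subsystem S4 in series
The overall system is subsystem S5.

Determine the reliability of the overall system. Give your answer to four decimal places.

0.8476

Parallel (A and B): 1 − (1 − 0.884000)(1 − 0.729000) = 0.968564
Series (C and D): 0.789000 × 0.772000 = 0.609108
Series (E and F): 0.936000 × 0.727000 = 0.680472
Parallel ([0.609108] and [0.680472]): 1 − (1 − 0.609108)(1 − 0.680472) = 0.875099
Series ([0.968564] and [0.875099]): 0.968564 × 0.875099 = 0.8476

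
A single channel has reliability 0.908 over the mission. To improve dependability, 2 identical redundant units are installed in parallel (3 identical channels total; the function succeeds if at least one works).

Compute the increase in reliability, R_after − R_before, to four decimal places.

0.0912

R_before = 0.908
R_after = 1 − (1 − 0.908)^3 = 0.9992
ΔR = 0.9992 − 0.908 = 0.0912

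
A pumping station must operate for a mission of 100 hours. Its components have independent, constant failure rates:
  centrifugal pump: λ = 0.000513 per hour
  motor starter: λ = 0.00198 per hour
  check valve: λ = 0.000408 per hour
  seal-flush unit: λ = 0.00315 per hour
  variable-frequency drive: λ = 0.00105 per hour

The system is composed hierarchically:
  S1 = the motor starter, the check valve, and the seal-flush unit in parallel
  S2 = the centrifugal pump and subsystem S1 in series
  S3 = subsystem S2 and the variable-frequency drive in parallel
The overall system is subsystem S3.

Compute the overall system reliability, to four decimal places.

R(centrifugal pump) = exp(−0.000513 × 100) = 0.949994
R(motor starter) = exp(−0.00198 × 100) = 0.820370
R(check valve) = exp(−0.000408 × 100) = 0.960021
R(seal-flush unit) = exp(−0.00315 × 100) = 0.729789
R(variable-frequency drive) = exp(−0.00105 × 100) = 0.900325
Parallel (motor starter, check valve, and seal-flush unit): 1 − (1 − 0.820370)(1 − 0.960021)(1 − 0.729789) = 0.998059
Series (centrifugal pump and [0.998059]): 0.949994 × 0.998059 = 0.948150
Parallel ([0.948150] and variable-frequency drive): 1 − (1 − 0.948150)(1 − 0.900325) = 0.9948

0.9948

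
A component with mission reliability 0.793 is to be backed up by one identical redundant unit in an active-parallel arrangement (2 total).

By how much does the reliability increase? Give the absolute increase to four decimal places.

0.1642

R_before = 0.793
R_after = 1 − (1 − 0.793)^2 = 0.9572
ΔR = 0.9572 − 0.793 = 0.1642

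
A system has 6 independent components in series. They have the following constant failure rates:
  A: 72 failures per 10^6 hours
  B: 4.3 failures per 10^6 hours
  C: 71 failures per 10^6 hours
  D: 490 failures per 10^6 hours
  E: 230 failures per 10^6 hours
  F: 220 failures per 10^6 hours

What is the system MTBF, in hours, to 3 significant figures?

920

Series of exponential components: λ_sys = Σ λ_i
λ_sys = 0.000072 + 0.0000043 + 0.000071 + 0.00049 + 0.00023 + 0.00022 = 1.0873e-03 /h
MTBF = 1 / λ_sys = 920 h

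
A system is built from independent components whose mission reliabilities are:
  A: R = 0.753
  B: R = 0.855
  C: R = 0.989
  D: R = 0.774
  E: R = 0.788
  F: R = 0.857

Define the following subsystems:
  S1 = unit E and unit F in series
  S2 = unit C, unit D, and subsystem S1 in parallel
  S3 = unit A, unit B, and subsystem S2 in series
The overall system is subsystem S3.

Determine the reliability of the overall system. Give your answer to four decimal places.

0.6433

Series (E and F): 0.788000 × 0.857000 = 0.675316
Parallel (C, D, and [0.675316]): 1 − (1 − 0.989000)(1 − 0.774000)(1 − 0.675316) = 0.999193
Series (A, B, and [0.999193]): 0.753000 × 0.855000 × 0.999193 = 0.6433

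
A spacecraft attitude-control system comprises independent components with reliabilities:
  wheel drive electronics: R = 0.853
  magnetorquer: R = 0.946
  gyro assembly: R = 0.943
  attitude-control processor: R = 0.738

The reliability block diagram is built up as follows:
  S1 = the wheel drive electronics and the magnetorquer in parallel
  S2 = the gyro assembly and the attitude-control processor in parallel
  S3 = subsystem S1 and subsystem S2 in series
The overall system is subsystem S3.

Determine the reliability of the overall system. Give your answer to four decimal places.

0.9772

Parallel (wheel drive electronics and magnetorquer): 1 − (1 − 0.853000)(1 − 0.946000) = 0.992062
Parallel (gyro assembly and attitude-control processor): 1 − (1 − 0.943000)(1 − 0.738000) = 0.985066
Series ([0.992062] and [0.985066]): 0.992062 × 0.985066 = 0.9772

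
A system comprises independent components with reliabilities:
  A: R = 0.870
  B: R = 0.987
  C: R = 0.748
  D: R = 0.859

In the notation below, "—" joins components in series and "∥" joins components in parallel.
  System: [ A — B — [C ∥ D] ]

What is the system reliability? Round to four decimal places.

Parallel (C and D): 1 − (1 − 0.748000)(1 − 0.859000) = 0.964468
Series (A, B, and [0.964468]): 0.870000 × 0.987000 × 0.964468 = 0.8282

0.8282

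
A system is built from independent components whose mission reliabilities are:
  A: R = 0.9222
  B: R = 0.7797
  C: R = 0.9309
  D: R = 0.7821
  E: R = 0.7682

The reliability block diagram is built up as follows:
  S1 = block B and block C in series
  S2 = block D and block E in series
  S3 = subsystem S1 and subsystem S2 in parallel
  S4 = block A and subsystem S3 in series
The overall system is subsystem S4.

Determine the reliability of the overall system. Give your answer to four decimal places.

Series (B and C): 0.779700 × 0.930900 = 0.725823
Series (D and E): 0.782100 × 0.768200 = 0.600809
Parallel ([0.725823] and [0.600809]): 1 − (1 − 0.725823)(1 − 0.600809) = 0.890551
Series (A and [0.890551]): 0.922200 × 0.890551 = 0.8213

0.8213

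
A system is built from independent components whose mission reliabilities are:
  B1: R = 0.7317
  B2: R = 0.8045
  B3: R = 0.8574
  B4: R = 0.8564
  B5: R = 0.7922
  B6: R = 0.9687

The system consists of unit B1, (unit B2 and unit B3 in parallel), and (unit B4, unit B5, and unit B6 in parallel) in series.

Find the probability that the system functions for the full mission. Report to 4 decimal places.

Parallel (B2 and B3): 1 − (1 − 0.804500)(1 − 0.857400) = 0.972122
Parallel (B4, B5, and B6): 1 − (1 − 0.856400)(1 − 0.792200)(1 − 0.968700) = 0.999066
Series (B1, [0.972122], and [0.999066]): 0.731700 × 0.972122 × 0.999066 = 0.7106

0.7106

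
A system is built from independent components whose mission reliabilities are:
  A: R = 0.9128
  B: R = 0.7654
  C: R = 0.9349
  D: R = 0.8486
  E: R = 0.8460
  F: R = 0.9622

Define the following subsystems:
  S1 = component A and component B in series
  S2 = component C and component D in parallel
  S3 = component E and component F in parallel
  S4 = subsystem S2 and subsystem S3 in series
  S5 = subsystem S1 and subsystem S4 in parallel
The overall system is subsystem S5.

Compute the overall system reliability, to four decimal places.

0.9953

Series (A and B): 0.912800 × 0.765400 = 0.698657
Parallel (C and D): 1 − (1 − 0.934900)(1 − 0.848600) = 0.990144
Parallel (E and F): 1 − (1 − 0.846000)(1 − 0.962200) = 0.994179
Series ([0.990144] and [0.994179]): 0.990144 × 0.994179 = 0.984380
Parallel ([0.698657] and [0.984380]): 1 − (1 − 0.698657)(1 − 0.984380) = 0.9953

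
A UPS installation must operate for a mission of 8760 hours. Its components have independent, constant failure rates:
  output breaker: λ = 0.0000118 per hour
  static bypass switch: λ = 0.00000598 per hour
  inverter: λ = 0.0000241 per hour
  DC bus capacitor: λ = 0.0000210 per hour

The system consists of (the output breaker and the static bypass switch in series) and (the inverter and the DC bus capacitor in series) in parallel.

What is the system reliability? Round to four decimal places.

R(output breaker) = exp(−0.0000118 × 8760) = 0.901795
R(static bypass switch) = exp(−0.00000598 × 8760) = 0.948964
R(inverter) = exp(−0.0000241 × 8760) = 0.809680
R(DC bus capacitor) = exp(−0.0000210 × 8760) = 0.831969
Series (output breaker and static bypass switch): 0.901795 × 0.948964 = 0.855771
Series (inverter and DC bus capacitor): 0.809680 × 0.831969 = 0.673629
Parallel ([0.855771] and [0.673629]): 1 − (1 − 0.855771)(1 − 0.673629) = 0.9529

0.9529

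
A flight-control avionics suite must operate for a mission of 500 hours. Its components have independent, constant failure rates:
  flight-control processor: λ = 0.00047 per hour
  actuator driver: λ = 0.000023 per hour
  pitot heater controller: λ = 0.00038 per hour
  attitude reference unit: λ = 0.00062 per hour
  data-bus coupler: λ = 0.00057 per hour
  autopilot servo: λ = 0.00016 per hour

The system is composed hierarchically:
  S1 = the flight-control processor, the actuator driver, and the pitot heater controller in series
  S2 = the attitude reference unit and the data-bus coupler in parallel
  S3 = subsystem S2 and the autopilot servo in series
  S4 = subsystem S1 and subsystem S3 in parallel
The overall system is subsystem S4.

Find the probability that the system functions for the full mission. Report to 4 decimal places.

0.9512

R(flight-control processor) = exp(−0.00047 × 500) = 0.790571
R(actuator driver) = exp(−0.000023 × 500) = 0.988566
R(pitot heater controller) = exp(−0.00038 × 500) = 0.826959
R(attitude reference unit) = exp(−0.00062 × 500) = 0.733447
R(data-bus coupler) = exp(−0.00057 × 500) = 0.752014
R(autopilot servo) = exp(−0.00016 × 500) = 0.923116
Series (flight-control processor, actuator driver, and pitot heater controller): 0.790571 × 0.988566 × 0.826959 = 0.646295
Parallel (attitude reference unit and data-bus coupler): 1 − (1 − 0.733447)(1 − 0.752014) = 0.933899
Series ([0.933899] and autopilot servo): 0.933899 × 0.923116 = 0.862097
Parallel ([0.646295] and [0.862097]): 1 − (1 − 0.646295)(1 − 0.862097) = 0.9512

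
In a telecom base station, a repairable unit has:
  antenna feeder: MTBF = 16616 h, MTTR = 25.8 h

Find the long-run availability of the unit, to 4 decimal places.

0.9984

A(antenna feeder) = MTBF/(MTBF+MTTR) = 16616/(16616+25.8) = 0.9984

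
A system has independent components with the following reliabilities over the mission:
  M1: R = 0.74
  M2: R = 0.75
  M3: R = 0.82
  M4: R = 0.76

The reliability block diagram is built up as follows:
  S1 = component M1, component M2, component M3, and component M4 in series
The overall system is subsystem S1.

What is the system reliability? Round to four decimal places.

Series (M1, M2, M3, and M4): 0.740000 × 0.750000 × 0.820000 × 0.760000 = 0.3459

0.3459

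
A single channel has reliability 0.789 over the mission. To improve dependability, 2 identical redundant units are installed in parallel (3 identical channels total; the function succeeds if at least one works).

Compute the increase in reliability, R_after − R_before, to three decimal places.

0.202

R_before = 0.789
R_after = 1 − (1 − 0.789)^3 = 0.991
ΔR = 0.991 − 0.789 = 0.202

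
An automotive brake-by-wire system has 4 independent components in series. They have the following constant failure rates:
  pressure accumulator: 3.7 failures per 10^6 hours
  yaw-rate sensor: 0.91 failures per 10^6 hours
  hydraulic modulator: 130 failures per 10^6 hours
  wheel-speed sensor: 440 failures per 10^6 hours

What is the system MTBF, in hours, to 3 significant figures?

1740

Series of exponential components: λ_sys = Σ λ_i
λ_sys = 0.0000037 + 0.00000091 + 0.00013 + 0.00044 = 5.7461e-04 /h
MTBF = 1 / λ_sys = 1740 h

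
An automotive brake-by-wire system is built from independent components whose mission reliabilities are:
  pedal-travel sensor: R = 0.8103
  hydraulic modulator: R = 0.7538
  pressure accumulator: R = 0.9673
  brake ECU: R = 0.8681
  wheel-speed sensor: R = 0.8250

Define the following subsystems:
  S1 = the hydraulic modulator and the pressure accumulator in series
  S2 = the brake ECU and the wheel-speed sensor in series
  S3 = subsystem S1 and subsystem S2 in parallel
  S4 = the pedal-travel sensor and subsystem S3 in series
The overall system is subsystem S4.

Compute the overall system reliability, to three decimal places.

Series (hydraulic modulator and pressure accumulator): 0.75380 × 0.96730 = 0.72915
Series (brake ECU and wheel-speed sensor): 0.86810 × 0.82500 = 0.71618
Parallel ([0.72915] and [0.71618]): 1 − (1 − 0.72915)(1 − 0.71618) = 0.92313
Series (pedal-travel sensor and [0.92313]): 0.81030 × 0.92313 = 0.748

0.748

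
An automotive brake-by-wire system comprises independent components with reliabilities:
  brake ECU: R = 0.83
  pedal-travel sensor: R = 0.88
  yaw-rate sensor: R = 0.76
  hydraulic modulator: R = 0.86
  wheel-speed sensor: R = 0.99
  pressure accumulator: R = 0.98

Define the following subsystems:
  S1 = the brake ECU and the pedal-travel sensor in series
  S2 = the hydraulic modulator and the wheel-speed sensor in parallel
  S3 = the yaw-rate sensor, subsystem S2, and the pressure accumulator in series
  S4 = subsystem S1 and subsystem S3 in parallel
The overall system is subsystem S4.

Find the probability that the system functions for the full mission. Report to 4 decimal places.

Series (brake ECU and pedal-travel sensor): 0.830000 × 0.880000 = 0.730400
Parallel (hydraulic modulator and wheel-speed sensor): 1 − (1 − 0.860000)(1 − 0.990000) = 0.998600
Series (yaw-rate sensor, [0.998600], and pressure accumulator): 0.760000 × 0.998600 × 0.980000 = 0.743757
Parallel ([0.730400] and [0.743757]): 1 − (1 − 0.730400)(1 − 0.743757) = 0.9309

0.9309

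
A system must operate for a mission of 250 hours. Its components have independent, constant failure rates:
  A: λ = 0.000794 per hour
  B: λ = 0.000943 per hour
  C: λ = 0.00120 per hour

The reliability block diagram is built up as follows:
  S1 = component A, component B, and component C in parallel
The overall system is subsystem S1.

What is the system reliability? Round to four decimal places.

0.9902

R(A) = exp(−0.000794 × 250) = 0.819960
R(B) = exp(−0.000943 × 250) = 0.789978
R(C) = exp(−0.00120 × 250) = 0.740818
Parallel (A, B, and C): 1 − (1 − 0.819960)(1 − 0.789978)(1 − 0.740818) = 0.9902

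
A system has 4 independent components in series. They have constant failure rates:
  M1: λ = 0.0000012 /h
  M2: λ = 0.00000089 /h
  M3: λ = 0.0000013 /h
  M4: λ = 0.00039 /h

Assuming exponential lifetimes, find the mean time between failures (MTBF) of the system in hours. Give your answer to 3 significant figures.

2540

Series of exponential components: λ_sys = Σ λ_i
λ_sys = 0.0000012 + 0.00000089 + 0.0000013 + 0.00039 = 3.9339e-04 /h
MTBF = 1 / λ_sys = 2540 h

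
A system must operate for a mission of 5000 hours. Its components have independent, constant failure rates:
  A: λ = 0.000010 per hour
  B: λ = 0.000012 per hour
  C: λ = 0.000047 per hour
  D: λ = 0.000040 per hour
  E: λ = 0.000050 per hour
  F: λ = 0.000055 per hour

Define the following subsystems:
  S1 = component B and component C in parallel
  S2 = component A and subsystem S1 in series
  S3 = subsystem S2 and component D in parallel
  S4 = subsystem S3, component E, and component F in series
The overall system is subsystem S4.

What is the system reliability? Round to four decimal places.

R(A) = exp(−0.000010 × 5000) = 0.951229
R(B) = exp(−0.000012 × 5000) = 0.941765
R(C) = exp(−0.000047 × 5000) = 0.790571
R(D) = exp(−0.000040 × 5000) = 0.818731
R(E) = exp(−0.000050 × 5000) = 0.778801
R(F) = exp(−0.000055 × 5000) = 0.759572
Parallel (B and C): 1 − (1 − 0.941765)(1 − 0.790571) = 0.987804
Series (A and [0.987804]): 0.951229 × 0.987804 = 0.939628
Parallel ([0.939628] and D): 1 − (1 − 0.939628)(1 − 0.818731) = 0.989056
Series ([0.989056], E, and F): 0.989056 × 0.778801 × 0.759572 = 0.5851

0.5851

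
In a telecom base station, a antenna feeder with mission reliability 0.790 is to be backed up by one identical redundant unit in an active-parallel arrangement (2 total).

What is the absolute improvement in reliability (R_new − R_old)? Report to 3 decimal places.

R_before = 0.790
R_after = 1 − (1 − 0.790)^2 = 0.956
ΔR = 0.956 − 0.790 = 0.166

0.166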